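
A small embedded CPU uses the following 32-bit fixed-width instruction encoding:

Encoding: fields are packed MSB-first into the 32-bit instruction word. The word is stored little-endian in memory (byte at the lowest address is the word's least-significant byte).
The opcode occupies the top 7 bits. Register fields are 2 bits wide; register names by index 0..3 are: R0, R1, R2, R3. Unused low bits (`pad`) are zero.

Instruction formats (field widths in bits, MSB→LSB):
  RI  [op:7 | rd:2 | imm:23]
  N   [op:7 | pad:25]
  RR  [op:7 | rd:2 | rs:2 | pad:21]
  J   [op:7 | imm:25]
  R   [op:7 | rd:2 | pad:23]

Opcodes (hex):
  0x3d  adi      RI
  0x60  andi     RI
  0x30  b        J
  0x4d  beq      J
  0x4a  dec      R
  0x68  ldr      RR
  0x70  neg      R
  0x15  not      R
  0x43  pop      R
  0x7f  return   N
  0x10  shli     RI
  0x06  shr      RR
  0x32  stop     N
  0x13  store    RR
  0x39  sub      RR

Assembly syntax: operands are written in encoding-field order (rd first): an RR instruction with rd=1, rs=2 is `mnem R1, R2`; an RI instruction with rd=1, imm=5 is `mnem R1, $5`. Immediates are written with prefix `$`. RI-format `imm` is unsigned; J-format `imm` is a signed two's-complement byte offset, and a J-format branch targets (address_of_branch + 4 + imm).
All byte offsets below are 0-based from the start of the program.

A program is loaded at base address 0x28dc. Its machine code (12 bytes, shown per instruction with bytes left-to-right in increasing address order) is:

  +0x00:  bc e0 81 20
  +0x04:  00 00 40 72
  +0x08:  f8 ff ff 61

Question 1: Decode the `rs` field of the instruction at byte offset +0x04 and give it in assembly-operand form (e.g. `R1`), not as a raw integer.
R2

@+04  little-endian(00 00 40 72) = 0x72400000
  top 7b → 0x39 → sub [RR]
  rd: (w>>23)&0x3=0x0 → R0
  rs: (w>>21)&0x3=0x2 → R2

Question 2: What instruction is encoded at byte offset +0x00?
shli R1, $123068

+0x00: bc e0 81 20 ⇒ word 0x2081e0bc (little)
  top 7b → 0x10 → shli [RI]
  [24:23] rd=1 = R1
  [22:0] imm=123068 = $123068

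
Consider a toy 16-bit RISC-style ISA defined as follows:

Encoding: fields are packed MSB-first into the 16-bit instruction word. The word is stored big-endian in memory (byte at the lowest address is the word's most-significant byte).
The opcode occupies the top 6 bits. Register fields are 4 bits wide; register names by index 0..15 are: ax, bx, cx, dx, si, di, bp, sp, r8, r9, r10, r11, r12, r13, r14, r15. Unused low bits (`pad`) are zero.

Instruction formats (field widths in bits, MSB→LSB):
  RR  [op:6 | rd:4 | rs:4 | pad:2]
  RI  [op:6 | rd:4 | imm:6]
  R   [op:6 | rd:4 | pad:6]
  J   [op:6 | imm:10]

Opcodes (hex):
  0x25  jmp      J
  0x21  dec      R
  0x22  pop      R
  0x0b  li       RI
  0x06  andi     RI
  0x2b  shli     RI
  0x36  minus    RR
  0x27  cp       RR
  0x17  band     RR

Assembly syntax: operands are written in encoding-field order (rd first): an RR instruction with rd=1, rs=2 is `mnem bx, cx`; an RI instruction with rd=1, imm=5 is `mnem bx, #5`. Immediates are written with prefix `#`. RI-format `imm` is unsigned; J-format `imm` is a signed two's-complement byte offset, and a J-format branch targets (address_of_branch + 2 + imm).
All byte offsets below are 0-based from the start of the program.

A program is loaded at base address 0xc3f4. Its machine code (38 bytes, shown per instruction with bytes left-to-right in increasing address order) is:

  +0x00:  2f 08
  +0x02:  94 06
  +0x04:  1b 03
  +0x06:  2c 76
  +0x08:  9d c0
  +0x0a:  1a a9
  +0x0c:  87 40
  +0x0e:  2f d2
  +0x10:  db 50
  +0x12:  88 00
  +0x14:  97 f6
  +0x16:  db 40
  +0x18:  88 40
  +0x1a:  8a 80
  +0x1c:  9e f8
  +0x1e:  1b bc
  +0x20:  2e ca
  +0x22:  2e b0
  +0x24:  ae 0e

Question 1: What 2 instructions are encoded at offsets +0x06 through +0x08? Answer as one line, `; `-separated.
li bx, #54; cp sp, ax

+0x06: 2c 76 ⇒ word 0x2c76 (big)
  op=0x2c76>>10=0xb ⇒ li (RI)
  rd: (w>>6)&0xf=0x1 → bx
  imm: (w>>0)&0x3f=0x36 → #54
+0x08: 9d c0 ⇒ word 0x9dc0 (big)
  op=0x9dc0>>10=0x27 ⇒ cp (RR)
  rd: (w>>6)&0xf=0x7 → sp
  rs: (w>>2)&0xf=0x0 → ax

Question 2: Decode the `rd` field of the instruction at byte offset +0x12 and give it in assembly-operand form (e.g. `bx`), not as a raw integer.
ax

off 0x12: read 88 00 as big → 0x8800
  op=0x8800>>10=0x22 ⇒ pop (R)
  rd: (w>>6)&0xf=0x0 → ax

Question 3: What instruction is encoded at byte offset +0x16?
minus r13, ax

[16] db 40 → 0xdb40
  op=0xdb40>>10=0x36 ⇒ minus (RR)
  rd@[9:6]=0xd ⇒ r13
  rs@[5:2]=0x0 ⇒ ax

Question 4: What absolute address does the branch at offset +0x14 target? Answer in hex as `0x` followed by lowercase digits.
0xc400

+0x14: 97 f6 ⇒ word 0x97f6 (big)
  op=0x97f6>>10=0x25 ⇒ jmp (J)
  imm: (w>>0)&0x3ff=0x3f6 (s10→-10) → #-10
  target = base 0xc3f4 + off 0x14 + 2 + imm -10 = 0xc400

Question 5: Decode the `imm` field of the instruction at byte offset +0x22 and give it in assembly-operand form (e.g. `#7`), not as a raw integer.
#48

+0x22: 2e b0 ⇒ word 0x2eb0 (big)
  op=0x2eb0>>10=0xb ⇒ li (RI)
  [9:6] rd=10 = r10
  [5:0] imm=48 = #48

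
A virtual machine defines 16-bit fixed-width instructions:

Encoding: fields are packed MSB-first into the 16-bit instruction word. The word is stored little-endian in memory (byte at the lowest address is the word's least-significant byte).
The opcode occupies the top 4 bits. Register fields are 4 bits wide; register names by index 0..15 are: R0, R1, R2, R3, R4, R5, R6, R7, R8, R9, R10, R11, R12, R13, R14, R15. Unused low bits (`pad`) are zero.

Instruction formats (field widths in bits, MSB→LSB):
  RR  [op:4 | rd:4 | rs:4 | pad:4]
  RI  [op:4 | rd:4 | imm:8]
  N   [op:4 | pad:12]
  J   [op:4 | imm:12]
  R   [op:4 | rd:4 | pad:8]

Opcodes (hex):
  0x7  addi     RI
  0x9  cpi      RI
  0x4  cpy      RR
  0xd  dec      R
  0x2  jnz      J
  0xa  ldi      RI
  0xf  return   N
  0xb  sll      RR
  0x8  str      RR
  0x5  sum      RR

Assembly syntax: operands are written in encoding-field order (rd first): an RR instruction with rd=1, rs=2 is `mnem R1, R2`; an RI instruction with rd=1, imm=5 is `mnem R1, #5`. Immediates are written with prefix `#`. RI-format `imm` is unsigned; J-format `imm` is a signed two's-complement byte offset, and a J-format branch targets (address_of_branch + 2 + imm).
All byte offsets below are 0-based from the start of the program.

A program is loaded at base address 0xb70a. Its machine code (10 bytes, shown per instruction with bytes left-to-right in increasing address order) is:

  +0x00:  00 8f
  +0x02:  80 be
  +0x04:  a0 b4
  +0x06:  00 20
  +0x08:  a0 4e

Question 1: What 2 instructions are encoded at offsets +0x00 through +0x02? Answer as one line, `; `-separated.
@+00  little-endian(00 8f) = 0x8f00
  top 4b → 0x8 → str [RR]
  [11:8] rd=15 = R15
  [7:4] rs=0 = R0
@+02  little-endian(80 be) = 0xbe80
  top 4b → 0xb → sll [RR]
  [11:8] rd=14 = R14
  [7:4] rs=8 = R8

str R15, R0; sll R14, R8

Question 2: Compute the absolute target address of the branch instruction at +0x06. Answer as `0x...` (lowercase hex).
+0x06: 00 20 ⇒ word 0x2000 (little)
  op=0x2000>>12=0x2 ⇒ jnz (J)
  imm@[11:0]=0x0 ⇒ #0
  target = base 0xb70a + off 0x06 + 2 + imm 0 = 0xb712

0xb712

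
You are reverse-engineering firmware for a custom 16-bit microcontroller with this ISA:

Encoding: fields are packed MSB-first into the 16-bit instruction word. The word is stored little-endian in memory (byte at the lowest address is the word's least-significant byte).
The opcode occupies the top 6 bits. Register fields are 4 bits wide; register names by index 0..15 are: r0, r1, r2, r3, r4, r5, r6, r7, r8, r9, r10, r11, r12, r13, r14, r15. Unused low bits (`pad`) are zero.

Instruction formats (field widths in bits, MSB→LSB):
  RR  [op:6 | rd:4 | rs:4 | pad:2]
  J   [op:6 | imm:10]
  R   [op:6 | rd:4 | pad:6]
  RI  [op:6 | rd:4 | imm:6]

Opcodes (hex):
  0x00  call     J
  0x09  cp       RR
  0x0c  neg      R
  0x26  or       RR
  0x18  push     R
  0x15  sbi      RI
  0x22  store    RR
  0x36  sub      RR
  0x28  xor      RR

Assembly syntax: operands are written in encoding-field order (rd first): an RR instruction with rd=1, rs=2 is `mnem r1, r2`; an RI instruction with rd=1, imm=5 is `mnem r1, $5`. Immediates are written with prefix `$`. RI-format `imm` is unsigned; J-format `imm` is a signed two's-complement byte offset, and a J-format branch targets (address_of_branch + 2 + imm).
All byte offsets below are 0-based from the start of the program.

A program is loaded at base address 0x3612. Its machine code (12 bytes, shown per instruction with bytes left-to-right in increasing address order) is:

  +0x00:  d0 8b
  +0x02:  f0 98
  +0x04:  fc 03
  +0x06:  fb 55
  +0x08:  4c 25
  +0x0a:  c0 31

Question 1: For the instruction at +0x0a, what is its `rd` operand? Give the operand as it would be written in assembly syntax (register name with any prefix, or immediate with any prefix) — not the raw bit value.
r7

+0x0a: c0 31 ⇒ word 0x31c0 (little)
  opcode bits[15:10]=0xc: neg/R
  rd: (w>>6)&0xf=0x7 → r7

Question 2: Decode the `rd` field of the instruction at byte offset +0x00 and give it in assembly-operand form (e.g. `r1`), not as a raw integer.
off 0x00: read d0 8b as little → 0x8bd0
  top 6b → 0x22 → store [RR]
  rd: (w>>6)&0xf=0xf → r15
  rs: (w>>2)&0xf=0x4 → r4

r15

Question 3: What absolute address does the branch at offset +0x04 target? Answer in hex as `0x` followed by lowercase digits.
+0x04: fc 03 ⇒ word 0x03fc (little)
  opcode bits[15:10]=0x0: call/J
  imm: (w>>0)&0x3ff=0x3fc (s10→-4) → $-4
  target = base 0x3612 + off 0x04 + 2 + imm -4 = 0x3614

0x3614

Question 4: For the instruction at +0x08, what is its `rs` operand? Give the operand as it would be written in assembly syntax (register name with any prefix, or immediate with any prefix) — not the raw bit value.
r3

+0x08: 4c 25 ⇒ word 0x254c (little)
  op=0x254c>>10=0x9 ⇒ cp (RR)
  rd@[9:6]=0x5 ⇒ r5
  rs@[5:2]=0x3 ⇒ r3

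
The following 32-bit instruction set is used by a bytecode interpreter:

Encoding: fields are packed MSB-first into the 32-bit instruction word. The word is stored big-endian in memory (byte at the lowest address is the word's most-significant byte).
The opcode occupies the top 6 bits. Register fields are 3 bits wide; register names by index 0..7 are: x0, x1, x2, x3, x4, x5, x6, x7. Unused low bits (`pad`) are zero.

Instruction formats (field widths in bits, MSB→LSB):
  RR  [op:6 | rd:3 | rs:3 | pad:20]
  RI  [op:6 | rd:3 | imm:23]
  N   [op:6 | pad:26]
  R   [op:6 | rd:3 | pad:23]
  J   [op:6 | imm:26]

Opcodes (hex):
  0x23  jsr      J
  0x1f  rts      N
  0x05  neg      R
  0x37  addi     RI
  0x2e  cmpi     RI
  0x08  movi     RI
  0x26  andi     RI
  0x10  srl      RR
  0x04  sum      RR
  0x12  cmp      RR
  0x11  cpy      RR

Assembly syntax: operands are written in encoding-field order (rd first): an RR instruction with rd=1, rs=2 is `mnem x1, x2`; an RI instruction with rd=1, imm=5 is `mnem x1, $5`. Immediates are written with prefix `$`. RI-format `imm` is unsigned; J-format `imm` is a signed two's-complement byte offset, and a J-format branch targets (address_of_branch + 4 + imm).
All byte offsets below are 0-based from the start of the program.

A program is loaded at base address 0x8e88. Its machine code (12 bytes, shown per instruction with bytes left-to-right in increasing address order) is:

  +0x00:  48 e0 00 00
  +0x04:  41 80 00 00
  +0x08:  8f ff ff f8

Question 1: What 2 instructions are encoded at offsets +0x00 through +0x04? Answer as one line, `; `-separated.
+0x00: 48 e0 00 00 ⇒ word 0x48e00000 (big)
  top 6b → 0x12 → cmp [RR]
  rd@[25:23]=0x1 ⇒ x1
  rs@[22:20]=0x6 ⇒ x6
+0x04: 41 80 00 00 ⇒ word 0x41800000 (big)
  top 6b → 0x10 → srl [RR]
  rd@[25:23]=0x3 ⇒ x3
  rs@[22:20]=0x0 ⇒ x0

cmp x1, x6; srl x3, x0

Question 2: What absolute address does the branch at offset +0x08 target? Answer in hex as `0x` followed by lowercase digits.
+0x08: 8f ff ff f8 ⇒ word 0x8ffffff8 (big)
  opcode bits[31:26]=0x23: jsr/J
  imm: (w>>0)&0x3ffffff=0x3fffff8 (s26→-8) → $-8
  target = base 0x8e88 + off 0x08 + 4 + imm -8 = 0x8e8c

0x8e8c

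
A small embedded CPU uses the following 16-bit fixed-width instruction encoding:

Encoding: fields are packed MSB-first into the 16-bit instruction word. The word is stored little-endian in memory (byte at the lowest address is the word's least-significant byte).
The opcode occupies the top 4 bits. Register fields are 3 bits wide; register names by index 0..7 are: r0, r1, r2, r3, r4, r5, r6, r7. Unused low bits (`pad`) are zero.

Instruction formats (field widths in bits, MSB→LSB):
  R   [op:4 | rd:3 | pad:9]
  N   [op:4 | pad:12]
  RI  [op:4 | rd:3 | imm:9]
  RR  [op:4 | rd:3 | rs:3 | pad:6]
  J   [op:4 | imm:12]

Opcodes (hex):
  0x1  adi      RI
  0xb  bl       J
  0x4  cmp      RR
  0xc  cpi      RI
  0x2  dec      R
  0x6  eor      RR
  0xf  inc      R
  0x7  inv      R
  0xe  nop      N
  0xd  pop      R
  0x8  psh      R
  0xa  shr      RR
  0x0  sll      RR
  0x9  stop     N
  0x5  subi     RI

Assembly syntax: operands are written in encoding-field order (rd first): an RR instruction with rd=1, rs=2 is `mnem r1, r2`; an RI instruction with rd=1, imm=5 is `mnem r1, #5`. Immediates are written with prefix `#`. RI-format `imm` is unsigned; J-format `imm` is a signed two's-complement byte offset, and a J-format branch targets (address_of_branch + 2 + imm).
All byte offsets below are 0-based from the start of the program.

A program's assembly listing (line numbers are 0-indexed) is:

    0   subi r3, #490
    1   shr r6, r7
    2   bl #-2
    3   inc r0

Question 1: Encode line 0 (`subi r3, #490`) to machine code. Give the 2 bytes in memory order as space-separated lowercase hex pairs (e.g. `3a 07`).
L0: subi op=0x5:4|rd=3:3|imm=490:9 ⇒ 0x57ea ⇒ little ea 57

ea 57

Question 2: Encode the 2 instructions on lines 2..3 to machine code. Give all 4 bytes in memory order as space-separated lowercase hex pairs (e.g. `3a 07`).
fe bf 00 f0

2. bl fields op=0xb:4|imm=-2:12 → word bffeh → fe bf
3. inc fields op=0xf:4|rd=0:3|pad=0:9 → word f000h → 00 f0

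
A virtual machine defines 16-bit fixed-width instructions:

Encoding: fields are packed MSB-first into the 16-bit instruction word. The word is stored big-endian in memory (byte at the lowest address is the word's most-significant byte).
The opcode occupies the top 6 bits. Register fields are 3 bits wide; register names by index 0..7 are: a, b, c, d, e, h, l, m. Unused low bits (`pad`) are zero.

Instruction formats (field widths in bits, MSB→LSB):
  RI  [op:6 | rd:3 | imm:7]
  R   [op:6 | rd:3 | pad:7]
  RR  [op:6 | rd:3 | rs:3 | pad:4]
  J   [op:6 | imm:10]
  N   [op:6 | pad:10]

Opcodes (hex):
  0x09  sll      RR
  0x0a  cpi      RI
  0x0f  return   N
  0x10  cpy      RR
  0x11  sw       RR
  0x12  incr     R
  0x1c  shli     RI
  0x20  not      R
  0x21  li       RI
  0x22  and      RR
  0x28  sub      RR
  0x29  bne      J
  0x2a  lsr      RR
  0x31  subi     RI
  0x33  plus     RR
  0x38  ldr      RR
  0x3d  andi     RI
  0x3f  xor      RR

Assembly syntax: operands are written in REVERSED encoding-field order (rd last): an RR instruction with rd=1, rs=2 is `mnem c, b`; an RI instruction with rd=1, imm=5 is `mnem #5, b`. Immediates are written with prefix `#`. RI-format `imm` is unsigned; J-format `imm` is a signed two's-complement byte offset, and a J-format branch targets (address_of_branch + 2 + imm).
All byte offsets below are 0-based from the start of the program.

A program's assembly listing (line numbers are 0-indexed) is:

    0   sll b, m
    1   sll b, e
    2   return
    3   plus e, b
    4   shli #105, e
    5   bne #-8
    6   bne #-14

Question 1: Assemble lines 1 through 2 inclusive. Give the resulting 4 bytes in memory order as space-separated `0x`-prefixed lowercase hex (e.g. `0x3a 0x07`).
L1: sll op=0x9:6|rd=4:3|rs=1:3|pad=0:4 ⇒ 0x2610 ⇒ big 26 10
L2: return op=0xf:6|pad=0:10 ⇒ 0x3c00 ⇒ big 3c 00

0x26 0x10 0x3c 0x00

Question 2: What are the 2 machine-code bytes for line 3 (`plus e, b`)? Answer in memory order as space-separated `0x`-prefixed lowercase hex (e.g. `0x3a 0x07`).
line 3 (plus): pack op=0x33:6|rd=1:3|rs=4:3|pad=0:4 = 0xccc0; big→ cc c0

0xcc 0xc0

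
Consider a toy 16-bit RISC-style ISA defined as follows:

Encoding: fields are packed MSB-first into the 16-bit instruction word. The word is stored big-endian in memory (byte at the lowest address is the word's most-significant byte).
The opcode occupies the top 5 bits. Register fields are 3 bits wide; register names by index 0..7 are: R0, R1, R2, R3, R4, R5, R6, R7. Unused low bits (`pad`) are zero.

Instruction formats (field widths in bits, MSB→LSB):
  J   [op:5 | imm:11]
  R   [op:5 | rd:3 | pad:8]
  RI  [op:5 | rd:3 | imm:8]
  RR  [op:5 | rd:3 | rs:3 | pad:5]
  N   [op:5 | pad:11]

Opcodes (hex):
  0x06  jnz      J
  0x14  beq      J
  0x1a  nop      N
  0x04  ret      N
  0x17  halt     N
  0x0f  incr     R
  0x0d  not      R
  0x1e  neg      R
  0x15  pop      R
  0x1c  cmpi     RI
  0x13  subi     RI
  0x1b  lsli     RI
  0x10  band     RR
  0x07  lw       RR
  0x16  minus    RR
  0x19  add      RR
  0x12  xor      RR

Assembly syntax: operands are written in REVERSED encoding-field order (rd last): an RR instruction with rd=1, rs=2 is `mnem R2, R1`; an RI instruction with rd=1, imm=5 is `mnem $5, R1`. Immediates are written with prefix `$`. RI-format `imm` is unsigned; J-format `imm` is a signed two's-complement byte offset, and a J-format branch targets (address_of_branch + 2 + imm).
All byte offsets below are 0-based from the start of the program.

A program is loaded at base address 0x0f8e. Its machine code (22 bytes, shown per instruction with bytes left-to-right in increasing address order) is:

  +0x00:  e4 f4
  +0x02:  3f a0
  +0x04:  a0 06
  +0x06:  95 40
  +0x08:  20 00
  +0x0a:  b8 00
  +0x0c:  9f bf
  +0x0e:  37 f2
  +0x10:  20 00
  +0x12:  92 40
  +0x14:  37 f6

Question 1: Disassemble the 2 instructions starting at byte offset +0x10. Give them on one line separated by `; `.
off 0x10: read 20 00 as big → 0x2000
  top 5b → 0x4 → ret [N]
off 0x12: read 92 40 as big → 0x9240
  top 5b → 0x12 → xor [RR]
  rd: (w>>8)&0x7=0x2 → R2
  rs: (w>>5)&0x7=0x2 → R2

ret; xor R2, R2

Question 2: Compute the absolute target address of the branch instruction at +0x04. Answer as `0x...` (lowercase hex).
0x0f9a

[04] a0 06 → 0xa006
  opcode bits[15:11]=0x14: beq/J
  imm@[10:0]=0x6 ⇒ $6
  target = base 0x0f8e + off 0x04 + 2 + imm 6 = 0x0f9a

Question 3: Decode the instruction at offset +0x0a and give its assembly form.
halt

off 0x0a: read b8 00 as big → 0xb800
  top 5b → 0x17 → halt [N]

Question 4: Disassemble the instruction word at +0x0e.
@+0e  big-endian(37 f2) = 0x37f2
  opcode bits[15:11]=0x6: jnz/J
  [10:0] imm=2034 (s11→-14) = $-14

jnz $-14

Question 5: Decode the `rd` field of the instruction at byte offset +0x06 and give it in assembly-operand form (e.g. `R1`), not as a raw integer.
@+06  big-endian(95 40) = 0x9540
  opcode bits[15:11]=0x12: xor/RR
  [10:8] rd=5 = R5
  [7:5] rs=2 = R2

R5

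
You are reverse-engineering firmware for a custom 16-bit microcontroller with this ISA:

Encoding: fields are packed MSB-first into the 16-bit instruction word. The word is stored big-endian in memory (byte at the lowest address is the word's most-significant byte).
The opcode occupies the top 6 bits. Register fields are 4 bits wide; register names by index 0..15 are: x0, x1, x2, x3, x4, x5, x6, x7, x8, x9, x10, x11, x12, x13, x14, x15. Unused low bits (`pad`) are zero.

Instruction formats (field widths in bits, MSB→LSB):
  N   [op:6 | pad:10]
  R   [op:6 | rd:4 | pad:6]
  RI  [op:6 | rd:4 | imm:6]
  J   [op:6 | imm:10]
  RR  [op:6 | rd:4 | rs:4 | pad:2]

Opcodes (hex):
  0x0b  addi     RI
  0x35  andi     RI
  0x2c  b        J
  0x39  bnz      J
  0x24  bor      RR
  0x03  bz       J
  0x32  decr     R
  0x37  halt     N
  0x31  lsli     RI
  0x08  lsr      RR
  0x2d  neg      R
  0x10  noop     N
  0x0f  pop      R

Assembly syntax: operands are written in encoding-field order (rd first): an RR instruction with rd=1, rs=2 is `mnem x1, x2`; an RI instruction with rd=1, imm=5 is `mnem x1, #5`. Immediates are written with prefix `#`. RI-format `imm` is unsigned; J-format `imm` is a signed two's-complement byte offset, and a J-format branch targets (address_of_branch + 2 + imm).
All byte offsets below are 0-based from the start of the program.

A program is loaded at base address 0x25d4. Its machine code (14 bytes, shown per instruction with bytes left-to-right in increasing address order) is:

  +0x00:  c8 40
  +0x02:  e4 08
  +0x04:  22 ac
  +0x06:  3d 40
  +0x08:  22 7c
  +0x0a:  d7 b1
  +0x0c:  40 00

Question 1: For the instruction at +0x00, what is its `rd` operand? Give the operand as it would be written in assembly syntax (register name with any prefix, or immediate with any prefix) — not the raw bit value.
x1

off 0x00: read c8 40 as big → 0xc840
  opcode bits[15:10]=0x32: decr/R
  rd: (w>>6)&0xf=0x1 → x1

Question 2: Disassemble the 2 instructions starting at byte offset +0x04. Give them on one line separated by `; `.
lsr x10, x11; pop x5

@+04  big-endian(22 ac) = 0x22ac
  top 6b → 0x8 → lsr [RR]
  rd: (w>>6)&0xf=0xa → x10
  rs: (w>>2)&0xf=0xb → x11
@+06  big-endian(3d 40) = 0x3d40
  top 6b → 0xf → pop [R]
  rd: (w>>6)&0xf=0x5 → x5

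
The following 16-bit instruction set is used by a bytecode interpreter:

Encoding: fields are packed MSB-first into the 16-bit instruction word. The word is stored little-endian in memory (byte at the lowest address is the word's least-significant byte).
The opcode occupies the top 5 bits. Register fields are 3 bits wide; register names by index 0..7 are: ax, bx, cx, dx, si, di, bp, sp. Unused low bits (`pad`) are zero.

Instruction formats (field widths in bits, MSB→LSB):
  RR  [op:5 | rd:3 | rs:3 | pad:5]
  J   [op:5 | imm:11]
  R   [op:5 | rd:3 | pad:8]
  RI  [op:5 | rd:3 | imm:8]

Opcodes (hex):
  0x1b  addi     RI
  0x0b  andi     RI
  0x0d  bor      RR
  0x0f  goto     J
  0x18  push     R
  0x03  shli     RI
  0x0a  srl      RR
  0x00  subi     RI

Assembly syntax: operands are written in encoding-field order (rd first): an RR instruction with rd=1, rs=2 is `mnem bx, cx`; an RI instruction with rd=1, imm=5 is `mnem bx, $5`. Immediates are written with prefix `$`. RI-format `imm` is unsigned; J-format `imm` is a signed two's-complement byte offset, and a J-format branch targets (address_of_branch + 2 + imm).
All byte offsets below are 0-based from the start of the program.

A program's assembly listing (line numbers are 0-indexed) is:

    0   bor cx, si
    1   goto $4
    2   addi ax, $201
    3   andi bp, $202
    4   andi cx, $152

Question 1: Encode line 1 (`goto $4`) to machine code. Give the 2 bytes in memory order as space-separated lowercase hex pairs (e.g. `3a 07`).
line 1 (goto): pack op=0xf:5|imm=4:11 = 0x7804; little→ 04 78

04 78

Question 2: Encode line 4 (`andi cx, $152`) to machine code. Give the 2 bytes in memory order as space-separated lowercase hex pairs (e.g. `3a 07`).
98 5a

line 4 (andi): pack op=0xb:5|rd=2:3|imm=152:8 = 0x5a98; little→ 98 5a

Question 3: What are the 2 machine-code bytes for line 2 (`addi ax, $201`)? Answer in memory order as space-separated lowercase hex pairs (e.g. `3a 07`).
L2: addi op=0x1b:5|rd=0:3|imm=201:8 ⇒ 0xd8c9 ⇒ little c9 d8

c9 d8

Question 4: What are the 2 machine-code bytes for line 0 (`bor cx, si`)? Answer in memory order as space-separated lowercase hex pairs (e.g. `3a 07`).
line 0 (bor): pack op=0xd:5|rd=2:3|rs=4:3|pad=0:5 = 0x6a80; little→ 80 6a

80 6a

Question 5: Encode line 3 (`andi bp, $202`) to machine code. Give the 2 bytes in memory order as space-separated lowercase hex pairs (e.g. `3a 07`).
L3: andi op=0xb:5|rd=6:3|imm=202:8 ⇒ 0x5eca ⇒ little ca 5e

ca 5e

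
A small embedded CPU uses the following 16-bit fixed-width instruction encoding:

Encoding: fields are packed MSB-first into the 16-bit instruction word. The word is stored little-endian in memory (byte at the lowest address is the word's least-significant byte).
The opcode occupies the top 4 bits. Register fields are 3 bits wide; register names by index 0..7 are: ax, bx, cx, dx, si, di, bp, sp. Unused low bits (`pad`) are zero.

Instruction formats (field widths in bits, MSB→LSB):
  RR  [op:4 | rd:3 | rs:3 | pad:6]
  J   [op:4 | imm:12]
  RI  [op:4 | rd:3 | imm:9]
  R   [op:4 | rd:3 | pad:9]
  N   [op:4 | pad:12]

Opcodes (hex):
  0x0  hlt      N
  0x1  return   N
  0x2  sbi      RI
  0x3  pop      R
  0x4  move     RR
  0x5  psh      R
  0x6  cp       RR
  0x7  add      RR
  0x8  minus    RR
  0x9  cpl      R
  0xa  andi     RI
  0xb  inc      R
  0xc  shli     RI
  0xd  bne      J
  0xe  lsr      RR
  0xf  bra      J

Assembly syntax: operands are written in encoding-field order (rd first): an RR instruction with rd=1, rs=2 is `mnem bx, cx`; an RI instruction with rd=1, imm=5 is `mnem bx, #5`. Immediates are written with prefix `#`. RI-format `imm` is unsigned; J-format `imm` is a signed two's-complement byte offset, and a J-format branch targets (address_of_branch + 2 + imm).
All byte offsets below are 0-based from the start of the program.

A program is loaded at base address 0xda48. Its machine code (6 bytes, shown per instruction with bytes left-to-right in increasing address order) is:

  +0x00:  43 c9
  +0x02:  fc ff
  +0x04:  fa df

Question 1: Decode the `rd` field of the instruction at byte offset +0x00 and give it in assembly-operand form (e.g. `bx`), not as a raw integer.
[00] 43 c9 → 0xc943
  top 4b → 0xc → shli [RI]
  rd: (w>>9)&0x7=0x4 → si
  imm: (w>>0)&0x1ff=0x143 → #323

si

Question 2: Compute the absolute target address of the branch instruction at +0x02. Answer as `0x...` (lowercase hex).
+0x02: fc ff ⇒ word 0xfffc (little)
  top 4b → 0xf → bra [J]
  [11:0] imm=4092 (s12→-4) = #-4
  target = base 0xda48 + off 0x02 + 2 + imm -4 = 0xda48

0xda48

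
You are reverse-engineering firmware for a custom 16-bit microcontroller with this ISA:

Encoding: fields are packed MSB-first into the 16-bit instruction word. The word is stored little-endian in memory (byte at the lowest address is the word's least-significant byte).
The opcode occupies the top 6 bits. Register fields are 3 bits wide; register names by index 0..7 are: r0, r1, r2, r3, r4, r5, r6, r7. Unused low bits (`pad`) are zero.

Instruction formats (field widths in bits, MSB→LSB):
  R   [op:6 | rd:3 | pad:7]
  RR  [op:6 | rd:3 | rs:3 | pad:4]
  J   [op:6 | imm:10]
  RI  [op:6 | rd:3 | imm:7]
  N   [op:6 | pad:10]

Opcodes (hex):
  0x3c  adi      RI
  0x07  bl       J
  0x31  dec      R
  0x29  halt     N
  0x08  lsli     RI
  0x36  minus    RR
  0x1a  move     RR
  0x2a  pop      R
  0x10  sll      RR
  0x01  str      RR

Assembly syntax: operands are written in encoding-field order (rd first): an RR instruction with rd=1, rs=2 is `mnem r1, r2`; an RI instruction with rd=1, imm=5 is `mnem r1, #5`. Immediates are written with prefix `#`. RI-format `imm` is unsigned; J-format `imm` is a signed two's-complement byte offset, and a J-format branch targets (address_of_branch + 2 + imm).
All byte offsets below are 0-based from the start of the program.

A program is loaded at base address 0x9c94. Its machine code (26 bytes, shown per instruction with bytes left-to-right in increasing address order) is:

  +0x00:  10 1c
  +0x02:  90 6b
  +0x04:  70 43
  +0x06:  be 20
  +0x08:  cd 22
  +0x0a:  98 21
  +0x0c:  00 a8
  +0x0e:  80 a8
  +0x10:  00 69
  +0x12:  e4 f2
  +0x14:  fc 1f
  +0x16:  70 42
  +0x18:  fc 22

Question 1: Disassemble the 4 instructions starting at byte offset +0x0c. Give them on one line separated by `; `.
+0x0c: 00 a8 ⇒ word 0xa800 (little)
  top 6b → 0x2a → pop [R]
  rd: (w>>7)&0x7=0x0 → r0
+0x0e: 80 a8 ⇒ word 0xa880 (little)
  top 6b → 0x2a → pop [R]
  rd: (w>>7)&0x7=0x1 → r1
+0x10: 00 69 ⇒ word 0x6900 (little)
  top 6b → 0x1a → move [RR]
  rd: (w>>7)&0x7=0x2 → r2
  rs: (w>>4)&0x7=0x0 → r0
+0x12: e4 f2 ⇒ word 0xf2e4 (little)
  top 6b → 0x3c → adi [RI]
  rd: (w>>7)&0x7=0x5 → r5
  imm: (w>>0)&0x7f=0x64 → #100

pop r0; pop r1; move r2, r0; adi r5, #100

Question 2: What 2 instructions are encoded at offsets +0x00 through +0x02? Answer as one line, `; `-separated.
bl #16; move r7, r1

off 0x00: read 10 1c as little → 0x1c10
  op=0x1c10>>10=0x7 ⇒ bl (J)
  imm@[9:0]=0x10 ⇒ #16
off 0x02: read 90 6b as little → 0x6b90
  op=0x6b90>>10=0x1a ⇒ move (RR)
  rd@[9:7]=0x7 ⇒ r7
  rs@[6:4]=0x1 ⇒ r1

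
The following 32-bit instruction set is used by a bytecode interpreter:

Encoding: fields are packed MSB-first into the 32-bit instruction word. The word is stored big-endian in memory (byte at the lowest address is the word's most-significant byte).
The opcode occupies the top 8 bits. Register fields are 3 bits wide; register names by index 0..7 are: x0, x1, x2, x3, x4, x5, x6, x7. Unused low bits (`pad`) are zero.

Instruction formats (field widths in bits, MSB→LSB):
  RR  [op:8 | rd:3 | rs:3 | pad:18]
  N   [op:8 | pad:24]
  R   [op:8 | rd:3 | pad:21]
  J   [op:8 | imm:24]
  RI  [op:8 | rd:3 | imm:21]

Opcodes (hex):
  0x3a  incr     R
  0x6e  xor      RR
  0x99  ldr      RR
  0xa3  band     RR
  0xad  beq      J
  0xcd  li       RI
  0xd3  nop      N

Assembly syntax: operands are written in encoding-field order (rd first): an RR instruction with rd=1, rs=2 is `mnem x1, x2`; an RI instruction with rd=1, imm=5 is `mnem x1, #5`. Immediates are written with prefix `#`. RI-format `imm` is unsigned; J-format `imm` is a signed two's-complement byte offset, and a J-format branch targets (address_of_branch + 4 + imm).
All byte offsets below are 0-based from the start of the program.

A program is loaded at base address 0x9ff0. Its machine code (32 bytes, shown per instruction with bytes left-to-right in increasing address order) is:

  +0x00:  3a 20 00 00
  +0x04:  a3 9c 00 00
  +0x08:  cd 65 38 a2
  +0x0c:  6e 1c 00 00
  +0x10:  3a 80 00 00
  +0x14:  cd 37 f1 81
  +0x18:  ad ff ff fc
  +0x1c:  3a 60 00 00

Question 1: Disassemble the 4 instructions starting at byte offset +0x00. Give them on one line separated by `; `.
+0x00: 3a 20 00 00 ⇒ word 0x3a200000 (big)
  op=0x3a200000>>24=0x3a ⇒ incr (R)
  rd@[23:21]=0x1 ⇒ x1
+0x04: a3 9c 00 00 ⇒ word 0xa39c0000 (big)
  op=0xa39c0000>>24=0xa3 ⇒ band (RR)
  rd@[23:21]=0x4 ⇒ x4
  rs@[20:18]=0x7 ⇒ x7
+0x08: cd 65 38 a2 ⇒ word 0xcd6538a2 (big)
  op=0xcd6538a2>>24=0xcd ⇒ li (RI)
  rd@[23:21]=0x3 ⇒ x3
  imm@[20:0]=0x538a2 ⇒ #342178
+0x0c: 6e 1c 00 00 ⇒ word 0x6e1c0000 (big)
  op=0x6e1c0000>>24=0x6e ⇒ xor (RR)
  rd@[23:21]=0x0 ⇒ x0
  rs@[20:18]=0x7 ⇒ x7

incr x1; band x4, x7; li x3, #342178; xor x0, x7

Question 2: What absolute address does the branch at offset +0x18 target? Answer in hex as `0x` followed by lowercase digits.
0xa008

+0x18: ad ff ff fc ⇒ word 0xadfffffc (big)
  op=0xadfffffc>>24=0xad ⇒ beq (J)
  imm: (w>>0)&0xffffff=0xfffffc (s24→-4) → #-4
  target = base 0x9ff0 + off 0x18 + 4 + imm -4 = 0xa008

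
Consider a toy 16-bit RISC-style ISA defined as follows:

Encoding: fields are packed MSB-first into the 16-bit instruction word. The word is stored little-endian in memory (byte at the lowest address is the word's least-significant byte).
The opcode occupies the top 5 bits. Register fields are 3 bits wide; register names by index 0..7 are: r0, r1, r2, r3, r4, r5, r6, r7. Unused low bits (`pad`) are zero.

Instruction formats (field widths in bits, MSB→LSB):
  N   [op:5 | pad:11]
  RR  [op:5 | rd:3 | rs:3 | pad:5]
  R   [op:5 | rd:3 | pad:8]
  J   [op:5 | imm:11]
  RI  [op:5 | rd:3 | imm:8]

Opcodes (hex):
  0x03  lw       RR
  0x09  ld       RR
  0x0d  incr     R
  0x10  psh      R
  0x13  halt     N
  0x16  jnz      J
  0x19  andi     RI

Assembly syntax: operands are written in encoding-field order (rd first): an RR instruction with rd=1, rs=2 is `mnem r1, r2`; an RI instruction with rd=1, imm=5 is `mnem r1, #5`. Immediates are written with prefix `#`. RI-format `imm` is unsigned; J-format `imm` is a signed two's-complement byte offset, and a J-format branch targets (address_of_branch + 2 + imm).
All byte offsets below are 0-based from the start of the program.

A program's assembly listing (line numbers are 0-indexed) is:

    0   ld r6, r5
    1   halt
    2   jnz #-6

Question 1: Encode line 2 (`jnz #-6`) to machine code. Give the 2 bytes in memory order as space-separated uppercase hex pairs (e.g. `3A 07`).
FA B7

line 2 (jnz): pack op=0x16:5|imm=-6:11 = 0xb7fa; little→ fa b7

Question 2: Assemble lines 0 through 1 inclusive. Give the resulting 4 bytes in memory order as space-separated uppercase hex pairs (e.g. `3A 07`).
line 0 (ld): pack op=0x9:5|rd=6:3|rs=5:3|pad=0:5 = 0x4ea0; little→ a0 4e
line 1 (halt): pack op=0x13:5|pad=0:11 = 0x9800; little→ 00 98

A0 4E 00 98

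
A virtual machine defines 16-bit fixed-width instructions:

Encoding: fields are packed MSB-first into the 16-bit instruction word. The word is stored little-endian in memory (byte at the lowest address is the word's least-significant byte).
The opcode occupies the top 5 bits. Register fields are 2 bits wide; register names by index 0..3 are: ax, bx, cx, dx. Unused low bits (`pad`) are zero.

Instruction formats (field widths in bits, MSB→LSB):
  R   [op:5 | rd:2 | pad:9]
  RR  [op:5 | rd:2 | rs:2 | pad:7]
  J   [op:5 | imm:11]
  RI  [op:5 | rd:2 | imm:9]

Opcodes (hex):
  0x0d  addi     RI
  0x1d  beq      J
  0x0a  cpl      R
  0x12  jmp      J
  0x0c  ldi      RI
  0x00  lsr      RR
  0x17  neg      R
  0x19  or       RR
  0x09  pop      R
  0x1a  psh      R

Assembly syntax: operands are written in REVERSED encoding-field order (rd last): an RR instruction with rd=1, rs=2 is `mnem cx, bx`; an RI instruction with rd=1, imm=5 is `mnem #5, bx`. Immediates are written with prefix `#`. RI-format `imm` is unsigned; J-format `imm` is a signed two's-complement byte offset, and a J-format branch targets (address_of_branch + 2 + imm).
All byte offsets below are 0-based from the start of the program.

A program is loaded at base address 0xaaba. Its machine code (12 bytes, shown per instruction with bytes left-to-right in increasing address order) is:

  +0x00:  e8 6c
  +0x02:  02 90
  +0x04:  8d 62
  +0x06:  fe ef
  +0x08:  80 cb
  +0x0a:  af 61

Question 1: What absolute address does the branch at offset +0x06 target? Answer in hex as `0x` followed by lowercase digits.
@+06  little-endian(fe ef) = 0xeffe
  top 5b → 0x1d → beq [J]
  imm@[10:0]=0x7fe (s11→-2) ⇒ #-2
  target = base 0xaaba + off 0x06 + 2 + imm -2 = 0xaac0

0xaac0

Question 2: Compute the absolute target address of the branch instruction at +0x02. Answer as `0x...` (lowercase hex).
off 0x02: read 02 90 as little → 0x9002
  opcode bits[15:11]=0x12: jmp/J
  imm: (w>>0)&0x7ff=0x2 → #2
  target = base 0xaaba + off 0x02 + 2 + imm 2 = 0xaac0

0xaac0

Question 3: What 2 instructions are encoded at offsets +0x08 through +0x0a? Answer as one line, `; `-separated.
+0x08: 80 cb ⇒ word 0xcb80 (little)
  op=0xcb80>>11=0x19 ⇒ or (RR)
  rd: (w>>9)&0x3=0x1 → bx
  rs: (w>>7)&0x3=0x3 → dx
+0x0a: af 61 ⇒ word 0x61af (little)
  op=0x61af>>11=0xc ⇒ ldi (RI)
  rd: (w>>9)&0x3=0x0 → ax
  imm: (w>>0)&0x1ff=0x1af → #431

or dx, bx; ldi #431, ax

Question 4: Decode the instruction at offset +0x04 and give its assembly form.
ldi #141, bx

+0x04: 8d 62 ⇒ word 0x628d (little)
  op=0x628d>>11=0xc ⇒ ldi (RI)
  rd@[10:9]=0x1 ⇒ bx
  imm@[8:0]=0x8d ⇒ #141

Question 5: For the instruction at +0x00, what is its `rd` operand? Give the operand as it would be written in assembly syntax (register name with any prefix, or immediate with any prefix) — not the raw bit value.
[00] e8 6c → 0x6ce8
  op=0x6ce8>>11=0xd ⇒ addi (RI)
  rd: (w>>9)&0x3=0x2 → cx
  imm: (w>>0)&0x1ff=0xe8 → #232

cx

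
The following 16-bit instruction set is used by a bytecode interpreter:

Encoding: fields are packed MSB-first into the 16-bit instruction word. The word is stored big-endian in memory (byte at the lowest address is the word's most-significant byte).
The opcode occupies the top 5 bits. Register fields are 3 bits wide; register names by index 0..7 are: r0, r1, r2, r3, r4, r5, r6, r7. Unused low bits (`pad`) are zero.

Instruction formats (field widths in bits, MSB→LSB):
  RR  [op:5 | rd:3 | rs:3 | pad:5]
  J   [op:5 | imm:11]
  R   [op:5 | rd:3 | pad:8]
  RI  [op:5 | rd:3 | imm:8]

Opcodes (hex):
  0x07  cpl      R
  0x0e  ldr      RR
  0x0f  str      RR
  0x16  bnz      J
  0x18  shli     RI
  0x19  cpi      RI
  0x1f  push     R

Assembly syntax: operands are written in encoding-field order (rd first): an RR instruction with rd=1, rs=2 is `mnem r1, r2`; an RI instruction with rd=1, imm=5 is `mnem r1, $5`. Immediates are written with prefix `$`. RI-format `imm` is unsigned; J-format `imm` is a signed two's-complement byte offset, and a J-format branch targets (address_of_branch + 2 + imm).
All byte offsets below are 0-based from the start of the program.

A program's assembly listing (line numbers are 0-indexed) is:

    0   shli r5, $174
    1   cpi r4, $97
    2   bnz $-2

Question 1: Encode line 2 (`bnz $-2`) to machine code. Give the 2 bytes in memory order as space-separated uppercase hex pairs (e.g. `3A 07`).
B7 FE

L2: bnz op=0x16:5|imm=-2:11 ⇒ 0xb7fe ⇒ big b7 fe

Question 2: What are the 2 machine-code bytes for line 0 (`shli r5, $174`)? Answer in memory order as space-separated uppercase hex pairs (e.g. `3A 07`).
0. shli fields op=0x18:5|rd=5:3|imm=174:8 → word c5aeh → c5 ae

C5 AE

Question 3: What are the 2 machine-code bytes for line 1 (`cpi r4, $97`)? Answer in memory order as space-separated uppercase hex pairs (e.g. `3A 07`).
1. cpi fields op=0x19:5|rd=4:3|imm=97:8 → word cc61h → cc 61

CC 61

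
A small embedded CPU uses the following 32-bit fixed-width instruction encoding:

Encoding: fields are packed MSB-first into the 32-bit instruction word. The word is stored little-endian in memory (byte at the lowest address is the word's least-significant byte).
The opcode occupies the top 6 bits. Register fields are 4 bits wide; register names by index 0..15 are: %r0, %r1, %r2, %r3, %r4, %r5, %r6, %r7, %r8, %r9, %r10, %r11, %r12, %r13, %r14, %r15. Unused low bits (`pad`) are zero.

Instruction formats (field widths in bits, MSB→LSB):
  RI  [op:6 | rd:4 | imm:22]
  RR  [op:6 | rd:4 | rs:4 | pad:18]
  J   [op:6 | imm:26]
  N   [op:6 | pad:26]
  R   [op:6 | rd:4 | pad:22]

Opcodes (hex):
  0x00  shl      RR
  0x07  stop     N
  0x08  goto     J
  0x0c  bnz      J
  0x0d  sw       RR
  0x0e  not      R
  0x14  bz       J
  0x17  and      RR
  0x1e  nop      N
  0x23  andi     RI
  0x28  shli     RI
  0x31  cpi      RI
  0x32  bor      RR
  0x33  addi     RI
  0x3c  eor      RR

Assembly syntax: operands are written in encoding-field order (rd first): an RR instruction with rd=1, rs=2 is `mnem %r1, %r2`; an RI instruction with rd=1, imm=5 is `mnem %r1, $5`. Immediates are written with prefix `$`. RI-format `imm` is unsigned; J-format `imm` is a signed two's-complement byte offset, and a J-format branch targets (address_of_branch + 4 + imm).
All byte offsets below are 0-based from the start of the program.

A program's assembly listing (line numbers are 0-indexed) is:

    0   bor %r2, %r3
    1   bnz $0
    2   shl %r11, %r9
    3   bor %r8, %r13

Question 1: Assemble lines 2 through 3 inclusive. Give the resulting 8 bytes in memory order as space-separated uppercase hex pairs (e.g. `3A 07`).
L2: shl op=0x0:6|rd=11:4|rs=9:4|pad=0:18 ⇒ 0x02e40000 ⇒ little 00 00 e4 02
L3: bor op=0x32:6|rd=8:4|rs=13:4|pad=0:18 ⇒ 0xca340000 ⇒ little 00 00 34 ca

00 00 E4 02 00 00 34 CA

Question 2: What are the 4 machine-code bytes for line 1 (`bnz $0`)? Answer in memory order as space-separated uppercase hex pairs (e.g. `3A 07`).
L1: bnz op=0xc:6|imm=0:26 ⇒ 0x30000000 ⇒ little 00 00 00 30

00 00 00 30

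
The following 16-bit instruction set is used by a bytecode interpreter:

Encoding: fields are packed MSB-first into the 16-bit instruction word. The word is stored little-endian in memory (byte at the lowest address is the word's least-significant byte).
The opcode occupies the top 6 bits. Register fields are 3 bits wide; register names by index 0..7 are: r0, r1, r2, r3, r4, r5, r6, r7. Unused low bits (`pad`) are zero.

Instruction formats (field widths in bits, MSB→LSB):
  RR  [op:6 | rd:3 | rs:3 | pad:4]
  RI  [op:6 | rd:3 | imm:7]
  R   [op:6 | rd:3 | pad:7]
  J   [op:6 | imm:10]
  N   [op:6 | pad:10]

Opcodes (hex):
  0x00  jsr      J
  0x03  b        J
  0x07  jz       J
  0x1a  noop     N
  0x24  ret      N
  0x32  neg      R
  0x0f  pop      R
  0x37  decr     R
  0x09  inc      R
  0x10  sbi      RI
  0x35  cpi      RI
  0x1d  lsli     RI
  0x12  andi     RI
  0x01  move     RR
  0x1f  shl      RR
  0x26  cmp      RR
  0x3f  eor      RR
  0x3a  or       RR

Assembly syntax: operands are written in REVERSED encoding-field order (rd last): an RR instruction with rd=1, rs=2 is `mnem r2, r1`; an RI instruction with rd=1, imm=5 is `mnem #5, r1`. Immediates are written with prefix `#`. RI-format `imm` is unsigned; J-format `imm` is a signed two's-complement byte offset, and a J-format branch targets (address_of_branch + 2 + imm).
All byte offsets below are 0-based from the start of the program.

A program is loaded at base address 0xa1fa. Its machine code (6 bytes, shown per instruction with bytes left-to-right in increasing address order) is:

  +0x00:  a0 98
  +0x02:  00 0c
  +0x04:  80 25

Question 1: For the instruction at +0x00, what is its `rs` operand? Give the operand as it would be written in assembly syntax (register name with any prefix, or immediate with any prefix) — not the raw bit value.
off 0x00: read a0 98 as little → 0x98a0
  op=0x98a0>>10=0x26 ⇒ cmp (RR)
  [9:7] rd=1 = r1
  [6:4] rs=2 = r2

r2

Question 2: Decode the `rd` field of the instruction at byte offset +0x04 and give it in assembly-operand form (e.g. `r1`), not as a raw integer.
r3

@+04  little-endian(80 25) = 0x2580
  opcode bits[15:10]=0x9: inc/R
  rd: (w>>7)&0x7=0x3 → r3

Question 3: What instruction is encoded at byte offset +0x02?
b #0

[02] 00 0c → 0x0c00
  top 6b → 0x3 → b [J]
  [9:0] imm=0 = #0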